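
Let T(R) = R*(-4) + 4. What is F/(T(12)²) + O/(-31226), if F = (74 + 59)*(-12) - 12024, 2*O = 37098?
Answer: -57651123/7556692 ≈ -7.6292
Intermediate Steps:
O = 18549 (O = (½)*37098 = 18549)
T(R) = 4 - 4*R (T(R) = -4*R + 4 = 4 - 4*R)
F = -13620 (F = 133*(-12) - 12024 = -1596 - 12024 = -13620)
F/(T(12)²) + O/(-31226) = -13620/(4 - 4*12)² + 18549/(-31226) = -13620/(4 - 48)² + 18549*(-1/31226) = -13620/((-44)²) - 18549/31226 = -13620/1936 - 18549/31226 = -13620*1/1936 - 18549/31226 = -3405/484 - 18549/31226 = -57651123/7556692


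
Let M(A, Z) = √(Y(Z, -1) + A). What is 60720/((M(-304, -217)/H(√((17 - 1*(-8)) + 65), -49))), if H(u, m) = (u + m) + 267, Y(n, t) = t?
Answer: 12144*I*√305*(-218 - 3*√10)/61 ≈ -7.9093e+5*I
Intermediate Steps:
H(u, m) = 267 + m + u (H(u, m) = (m + u) + 267 = 267 + m + u)
M(A, Z) = √(-1 + A)
60720/((M(-304, -217)/H(√((17 - 1*(-8)) + 65), -49))) = 60720/((√(-1 - 304)/(267 - 49 + √((17 - 1*(-8)) + 65)))) = 60720/((√(-305)/(267 - 49 + √((17 + 8) + 65)))) = 60720/(((I*√305)/(267 - 49 + √(25 + 65)))) = 60720/(((I*√305)/(267 - 49 + √90))) = 60720/(((I*√305)/(267 - 49 + 3*√10))) = 60720/(((I*√305)/(218 + 3*√10))) = 60720/((I*√305/(218 + 3*√10))) = 60720*(-I*√305*(218 + 3*√10)/305) = -12144*I*√305*(218 + 3*√10)/61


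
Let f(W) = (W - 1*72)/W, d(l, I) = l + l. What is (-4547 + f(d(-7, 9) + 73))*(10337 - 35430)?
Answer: 6732100598/59 ≈ 1.1410e+8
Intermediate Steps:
d(l, I) = 2*l
f(W) = (-72 + W)/W (f(W) = (W - 72)/W = (-72 + W)/W)
(-4547 + f(d(-7, 9) + 73))*(10337 - 35430) = (-4547 + (-72 + (2*(-7) + 73))/(2*(-7) + 73))*(10337 - 35430) = (-4547 + (-72 + (-14 + 73))/(-14 + 73))*(-25093) = (-4547 + (-72 + 59)/59)*(-25093) = (-4547 + (1/59)*(-13))*(-25093) = (-4547 - 13/59)*(-25093) = -268286/59*(-25093) = 6732100598/59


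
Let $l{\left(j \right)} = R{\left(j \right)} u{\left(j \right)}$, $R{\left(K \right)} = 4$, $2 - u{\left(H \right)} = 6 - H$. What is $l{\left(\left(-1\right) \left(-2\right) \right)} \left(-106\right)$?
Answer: $848$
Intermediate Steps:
$u{\left(H \right)} = -4 + H$ ($u{\left(H \right)} = 2 - \left(6 - H\right) = 2 + \left(-6 + H\right) = -4 + H$)
$l{\left(j \right)} = -16 + 4 j$ ($l{\left(j \right)} = 4 \left(-4 + j\right) = -16 + 4 j$)
$l{\left(\left(-1\right) \left(-2\right) \right)} \left(-106\right) = \left(-16 + 4 \left(\left(-1\right) \left(-2\right)\right)\right) \left(-106\right) = \left(-16 + 4 \cdot 2\right) \left(-106\right) = \left(-16 + 8\right) \left(-106\right) = \left(-8\right) \left(-106\right) = 848$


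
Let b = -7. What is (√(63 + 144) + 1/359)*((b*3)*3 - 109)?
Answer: -172/359 - 516*√23 ≈ -2475.1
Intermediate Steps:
(√(63 + 144) + 1/359)*((b*3)*3 - 109) = (√(63 + 144) + 1/359)*(-7*3*3 - 109) = (√207 + 1/359)*(-21*3 - 109) = (3*√23 + 1/359)*(-63 - 109) = (1/359 + 3*√23)*(-172) = -172/359 - 516*√23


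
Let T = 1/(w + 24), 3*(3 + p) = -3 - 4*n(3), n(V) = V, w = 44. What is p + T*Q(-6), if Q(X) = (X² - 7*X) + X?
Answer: -118/17 ≈ -6.9412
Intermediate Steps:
Q(X) = X² - 6*X
p = -8 (p = -3 + (-3 - 4*3)/3 = -3 + (-3 - 12)/3 = -3 + (⅓)*(-15) = -3 - 5 = -8)
T = 1/68 (T = 1/(44 + 24) = 1/68 ≈ 0.014706)
p + T*Q(-6) = -8 + (-6*(-6 - 6))/68 = -8 + (-6*(-12))/68 = -8 + (1/68)*72 = -8 + 18/17 = -118/17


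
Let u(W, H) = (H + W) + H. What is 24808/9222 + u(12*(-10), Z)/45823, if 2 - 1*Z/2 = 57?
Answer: 566820752/211289853 ≈ 2.6827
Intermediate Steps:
Z = -110 (Z = 4 - 2*57 = 4 - 114 = -110)
u(W, H) = W + 2*H
24808/9222 + u(12*(-10), Z)/45823 = 24808/9222 + (12*(-10) + 2*(-110))/45823 = 24808*(1/9222) + (-120 - 220)*(1/45823) = 12404/4611 - 340*1/45823 = 12404/4611 - 340/45823 = 566820752/211289853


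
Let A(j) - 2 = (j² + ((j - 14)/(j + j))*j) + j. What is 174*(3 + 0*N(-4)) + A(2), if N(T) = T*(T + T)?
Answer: 524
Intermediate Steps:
N(T) = 2*T² (N(T) = T*(2*T) = 2*T²)
A(j) = -5 + j² + 3*j/2 (A(j) = 2 + ((j² + ((j - 14)/(j + j))*j) + j) = 2 + ((j² + ((-14 + j)/((2*j)))*j) + j) = 2 + ((j² + ((-14 + j)*(1/(2*j)))*j) + j) = 2 + ((j² + ((-14 + j)/(2*j))*j) + j) = 2 + ((j² + (-7 + j/2)) + j) = 2 + ((-7 + j² + j/2) + j) = 2 + (-7 + j² + 3*j/2) = -5 + j² + 3*j/2)
174*(3 + 0*N(-4)) + A(2) = 174*(3 + 0*(2*(-4)²)) + (-5 + 2² + (3/2)*2) = 174*(3 + 0*(2*16)) + (-5 + 4 + 3) = 174*(3 + 0*32) + 2 = 174*(3 + 0) + 2 = 174*3 + 2 = 522 + 2 = 524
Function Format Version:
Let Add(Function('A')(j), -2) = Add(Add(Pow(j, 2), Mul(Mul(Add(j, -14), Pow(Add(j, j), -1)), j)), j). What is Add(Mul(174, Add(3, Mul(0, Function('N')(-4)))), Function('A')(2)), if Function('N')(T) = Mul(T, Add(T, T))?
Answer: 524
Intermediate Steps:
Function('N')(T) = Mul(2, Pow(T, 2)) (Function('N')(T) = Mul(T, Mul(2, T)) = Mul(2, Pow(T, 2)))
Function('A')(j) = Add(-5, Pow(j, 2), Mul(Rational(3, 2), j)) (Function('A')(j) = Add(2, Add(Add(Pow(j, 2), Mul(Mul(Add(j, -14), Pow(Add(j, j), -1)), j)), j)) = Add(2, Add(Add(Pow(j, 2), Mul(Mul(Add(-14, j), Pow(Mul(2, j), -1)), j)), j)) = Add(2, Add(Add(Pow(j, 2), Mul(Mul(Add(-14, j), Mul(Rational(1, 2), Pow(j, -1))), j)), j)) = Add(2, Add(Add(Pow(j, 2), Mul(Mul(Rational(1, 2), Pow(j, -1), Add(-14, j)), j)), j)) = Add(2, Add(Add(Pow(j, 2), Add(-7, Mul(Rational(1, 2), j))), j)) = Add(2, Add(Add(-7, Pow(j, 2), Mul(Rational(1, 2), j)), j)) = Add(2, Add(-7, Pow(j, 2), Mul(Rational(3, 2), j))) = Add(-5, Pow(j, 2), Mul(Rational(3, 2), j)))
Add(Mul(174, Add(3, Mul(0, Function('N')(-4)))), Function('A')(2)) = Add(Mul(174, Add(3, Mul(0, Mul(2, Pow(-4, 2))))), Add(-5, Pow(2, 2), Mul(Rational(3, 2), 2))) = Add(Mul(174, Add(3, Mul(0, Mul(2, 16)))), Add(-5, 4, 3)) = Add(Mul(174, Add(3, Mul(0, 32))), 2) = Add(Mul(174, Add(3, 0)), 2) = Add(Mul(174, 3), 2) = Add(522, 2) = 524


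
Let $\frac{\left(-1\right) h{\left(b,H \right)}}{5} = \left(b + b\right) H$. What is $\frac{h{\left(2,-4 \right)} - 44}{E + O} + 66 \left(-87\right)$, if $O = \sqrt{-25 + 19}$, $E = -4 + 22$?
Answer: $\frac{18 \left(- 319 \sqrt{6} + 5740 i\right)}{\sqrt{6} - 18 i} \approx -5740.0 - 0.26722 i$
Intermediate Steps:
$E = 18$
$O = i \sqrt{6}$ ($O = \sqrt{-6} = i \sqrt{6} \approx 2.4495 i$)
$h{\left(b,H \right)} = - 10 H b$ ($h{\left(b,H \right)} = - 5 \left(b + b\right) H = - 5 \cdot 2 b H = - 5 \cdot 2 H b = - 10 H b$)
$\frac{h{\left(2,-4 \right)} - 44}{E + O} + 66 \left(-87\right) = \frac{\left(-10\right) \left(-4\right) 2 - 44}{18 + i \sqrt{6}} + 66 \left(-87\right) = \frac{80 - 44}{18 + i \sqrt{6}} - 5742 = \frac{36}{18 + i \sqrt{6}} - 5742 = -5742 + \frac{36}{18 + i \sqrt{6}}$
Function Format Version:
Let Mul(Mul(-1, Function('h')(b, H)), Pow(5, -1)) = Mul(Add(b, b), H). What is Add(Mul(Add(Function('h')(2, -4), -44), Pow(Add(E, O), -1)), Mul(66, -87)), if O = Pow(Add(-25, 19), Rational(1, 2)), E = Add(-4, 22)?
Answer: Mul(18, Pow(Add(Pow(6, Rational(1, 2)), Mul(-18, I)), -1), Add(Mul(-319, Pow(6, Rational(1, 2))), Mul(5740, I))) ≈ Add(-5740.0, Mul(-0.26722, I))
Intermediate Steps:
E = 18
O = Mul(I, Pow(6, Rational(1, 2))) (O = Pow(-6, Rational(1, 2)) = Mul(I, Pow(6, Rational(1, 2))) ≈ Mul(2.4495, I))
Function('h')(b, H) = Mul(-10, H, b) (Function('h')(b, H) = Mul(-5, Mul(Add(b, b), H)) = Mul(-5, Mul(Mul(2, b), H)) = Mul(-5, Mul(2, H, b)) = Mul(-10, H, b))
Add(Mul(Add(Function('h')(2, -4), -44), Pow(Add(E, O), -1)), Mul(66, -87)) = Add(Mul(Add(Mul(-10, -4, 2), -44), Pow(Add(18, Mul(I, Pow(6, Rational(1, 2)))), -1)), Mul(66, -87)) = Add(Mul(Add(80, -44), Pow(Add(18, Mul(I, Pow(6, Rational(1, 2)))), -1)), -5742) = Add(Mul(36, Pow(Add(18, Mul(I, Pow(6, Rational(1, 2)))), -1)), -5742) = Add(-5742, Mul(36, Pow(Add(18, Mul(I, Pow(6, Rational(1, 2)))), -1)))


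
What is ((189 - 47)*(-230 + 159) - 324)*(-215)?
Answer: 2237290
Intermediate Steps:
((189 - 47)*(-230 + 159) - 324)*(-215) = (142*(-71) - 324)*(-215) = (-10082 - 324)*(-215) = -10406*(-215) = 2237290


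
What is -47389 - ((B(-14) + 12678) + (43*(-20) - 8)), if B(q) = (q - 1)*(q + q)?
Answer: -59619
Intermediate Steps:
B(q) = 2*q*(-1 + q) (B(q) = (-1 + q)*(2*q) = 2*q*(-1 + q))
-47389 - ((B(-14) + 12678) + (43*(-20) - 8)) = -47389 - ((2*(-14)*(-1 - 14) + 12678) + (43*(-20) - 8)) = -47389 - ((2*(-14)*(-15) + 12678) + (-860 - 8)) = -47389 - ((420 + 12678) - 868) = -47389 - (13098 - 868) = -47389 - 1*12230 = -47389 - 12230 = -59619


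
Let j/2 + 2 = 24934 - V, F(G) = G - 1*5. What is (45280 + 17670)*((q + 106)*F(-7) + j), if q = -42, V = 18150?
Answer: 805508200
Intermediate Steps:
F(G) = -5 + G (F(G) = G - 5 = -5 + G)
j = 13564 (j = -4 + 2*(24934 - 1*18150) = -4 + 2*(24934 - 18150) = -4 + 2*6784 = -4 + 13568 = 13564)
(45280 + 17670)*((q + 106)*F(-7) + j) = (45280 + 17670)*((-42 + 106)*(-5 - 7) + 13564) = 62950*(64*(-12) + 13564) = 62950*(-768 + 13564) = 62950*12796 = 805508200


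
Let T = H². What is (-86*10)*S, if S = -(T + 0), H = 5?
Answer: 21500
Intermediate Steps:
T = 25 (T = 5² = 25)
S = -25 (S = -(25 + 0) = -1*25 = -25)
(-86*10)*S = -86*10*(-25) = -860*(-25) = 21500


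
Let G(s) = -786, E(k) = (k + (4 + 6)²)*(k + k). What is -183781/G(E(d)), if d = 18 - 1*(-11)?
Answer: 183781/786 ≈ 233.82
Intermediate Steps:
d = 29 (d = 18 + 11 = 29)
E(k) = 2*k*(100 + k) (E(k) = (k + 10²)*(2*k) = (k + 100)*(2*k) = (100 + k)*(2*k) = 2*k*(100 + k))
-183781/G(E(d)) = -183781/(-786) = -183781*(-1/786) = 183781/786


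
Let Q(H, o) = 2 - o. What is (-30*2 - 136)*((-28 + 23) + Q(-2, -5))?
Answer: -392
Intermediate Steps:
(-30*2 - 136)*((-28 + 23) + Q(-2, -5)) = (-30*2 - 136)*((-28 + 23) + (2 - 1*(-5))) = (-60 - 136)*(-5 + (2 + 5)) = -196*(-5 + 7) = -196*2 = -392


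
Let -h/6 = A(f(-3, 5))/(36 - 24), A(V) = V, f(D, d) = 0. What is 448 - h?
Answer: 448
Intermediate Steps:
h = 0 (h = -6*0/(36 - 24) = -6*0/12 = -0/2 = -6*0 = 0)
448 - h = 448 - 1*0 = 448 + 0 = 448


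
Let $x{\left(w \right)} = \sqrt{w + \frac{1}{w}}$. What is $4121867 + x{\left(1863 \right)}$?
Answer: $4121867 + \frac{\sqrt{79827710}}{207} \approx 4.1219 \cdot 10^{6}$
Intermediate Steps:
$4121867 + x{\left(1863 \right)} = 4121867 + \sqrt{1863 + \frac{1}{1863}} = 4121867 + \sqrt{\frac{3470770}{1863}} = 4121867 + \frac{\sqrt{79827710}}{207}$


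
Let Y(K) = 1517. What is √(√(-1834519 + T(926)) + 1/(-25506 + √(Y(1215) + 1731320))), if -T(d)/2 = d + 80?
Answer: √(-1 + 3*I*√204059*(25506 - √1732837))/√(25506 - √1732837) ≈ 26.031 + 26.031*I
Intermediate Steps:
T(d) = -160 - 2*d (T(d) = -2*(d + 80) = -2*(80 + d) = -160 - 2*d)
√(√(-1834519 + T(926)) + 1/(-25506 + √(Y(1215) + 1731320))) = √(√(-1834519 + (-160 - 2*926)) + 1/(-25506 + √(1517 + 1731320))) = √(√(-1834519 + (-160 - 1852)) + 1/(-25506 + √1732837)) = √(√(-1834519 - 2012) + 1/(-25506 + √1732837)) = √(√(-1836531) + 1/(-25506 + √1732837)) = √(3*I*√204059 + 1/(-25506 + √1732837)) = √(1/(-25506 + √1732837) + 3*I*√204059)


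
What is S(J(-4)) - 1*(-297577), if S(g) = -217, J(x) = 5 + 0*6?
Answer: 297360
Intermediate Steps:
J(x) = 5 (J(x) = 5 + 0 = 5)
S(J(-4)) - 1*(-297577) = -217 - 1*(-297577) = -217 + 297577 = 297360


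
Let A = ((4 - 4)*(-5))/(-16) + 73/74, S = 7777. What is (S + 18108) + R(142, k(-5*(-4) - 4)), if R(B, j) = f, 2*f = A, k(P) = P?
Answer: 3831053/148 ≈ 25886.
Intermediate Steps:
A = 73/74 (A = (0*(-5))*(-1/16) + 73*(1/74) = 0*(-1/16) + 73/74 = 0 + 73/74 = 73/74 ≈ 0.98649)
f = 73/148 (f = (1/2)*(73/74) = 73/148 ≈ 0.49324)
R(B, j) = 73/148
(S + 18108) + R(142, k(-5*(-4) - 4)) = (7777 + 18108) + 73/148 = 25885 + 73/148 = 3831053/148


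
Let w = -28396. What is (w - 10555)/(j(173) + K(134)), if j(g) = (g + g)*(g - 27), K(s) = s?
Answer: -38951/50650 ≈ -0.76902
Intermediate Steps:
j(g) = 2*g*(-27 + g) (j(g) = (2*g)*(-27 + g) = 2*g*(-27 + g))
(w - 10555)/(j(173) + K(134)) = (-28396 - 10555)/(2*173*(-27 + 173) + 134) = -38951/(2*173*146 + 134) = -38951/(50516 + 134) = -38951/50650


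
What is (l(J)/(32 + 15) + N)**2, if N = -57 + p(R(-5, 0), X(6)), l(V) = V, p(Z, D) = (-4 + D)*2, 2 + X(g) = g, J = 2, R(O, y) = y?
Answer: 7166329/2209 ≈ 3244.2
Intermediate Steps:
X(g) = -2 + g
p(Z, D) = -8 + 2*D
N = -57 (N = -57 + (-8 + 2*(-2 + 6)) = -57 + (-8 + 2*4) = -57 + (-8 + 8) = -57 + 0 = -57)
(l(J)/(32 + 15) + N)**2 = (2/(32 + 15) - 57)**2 = (2/47 - 57)**2 = (-2677/47)**2 = 7166329/2209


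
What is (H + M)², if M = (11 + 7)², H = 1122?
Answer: 2090916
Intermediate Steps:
M = 324 (M = 18² = 324)
(H + M)² = (1122 + 324)² = 1446² = 2090916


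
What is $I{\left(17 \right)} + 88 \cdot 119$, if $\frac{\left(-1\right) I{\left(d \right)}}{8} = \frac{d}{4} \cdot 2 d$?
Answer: $9316$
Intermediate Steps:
$I{\left(d \right)} = - 4 d^{2}$ ($I{\left(d \right)} = - 8 \frac{d}{4} \cdot 2 d = - 8 \frac{d}{2} d = - 8 \frac{d^{2}}{2} = - 4 d^{2}$)
$I{\left(17 \right)} + 88 \cdot 119 = - 4 \cdot 17^{2} + 88 \cdot 119 = \left(-4\right) 289 + 10472 = -1156 + 10472 = 9316$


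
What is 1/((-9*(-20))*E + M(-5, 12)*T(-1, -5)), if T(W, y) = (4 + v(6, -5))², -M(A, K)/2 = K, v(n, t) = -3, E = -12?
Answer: -1/2184 ≈ -0.00045788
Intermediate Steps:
M(A, K) = -2*K
T(W, y) = 1 (T(W, y) = (4 - 3)² = 1² = 1)
1/((-9*(-20))*E + M(-5, 12)*T(-1, -5)) = 1/(-9*(-20)*(-12) - 2*12*1) = 1/(180*(-12) - 24*1) = 1/(-2160 - 24) = 1/(-2184) = -1/2184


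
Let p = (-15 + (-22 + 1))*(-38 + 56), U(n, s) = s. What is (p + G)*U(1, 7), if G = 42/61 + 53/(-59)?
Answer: -16330349/3599 ≈ -4537.5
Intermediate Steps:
G = -755/3599 (G = 42*(1/61) + 53*(-1/59) = 42/61 - 53/59 = -755/3599 ≈ -0.20978)
p = -648 (p = (-15 - 21)*18 = -36*18 = -648)
(p + G)*U(1, 7) = (-648 - 755/3599)*7 = -2332907/3599*7 = -16330349/3599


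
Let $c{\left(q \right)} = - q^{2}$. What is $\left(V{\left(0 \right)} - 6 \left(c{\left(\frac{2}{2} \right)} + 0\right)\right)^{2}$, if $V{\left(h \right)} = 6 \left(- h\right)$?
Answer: $36$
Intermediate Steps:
$V{\left(h \right)} = - 6 h$
$\left(V{\left(0 \right)} - 6 \left(c{\left(\frac{2}{2} \right)} + 0\right)\right)^{2} = \left(\left(-6\right) 0 - 6 \left(- \left(\frac{2}{2}\right)^{2} + 0\right)\right)^{2} = \left(0 - 6 \left(- \left(2 \cdot \frac{1}{2}\right)^{2} + 0\right)\right)^{2} = \left(0 - 6 \left(- 1^{2} + 0\right)\right)^{2} = \left(0 - 6 \left(\left(-1\right) 1 + 0\right)\right)^{2} = \left(0 - 6 \left(-1 + 0\right)\right)^{2} = \left(0 - -6\right)^{2} = \left(0 + 6\right)^{2} = 6^{2} = 36$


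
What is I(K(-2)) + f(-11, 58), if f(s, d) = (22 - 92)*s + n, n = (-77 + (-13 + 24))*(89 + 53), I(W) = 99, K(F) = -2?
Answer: -8503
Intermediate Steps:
n = -9372 (n = (-77 + 11)*142 = -66*142 = -9372)
f(s, d) = -9372 - 70*s (f(s, d) = (22 - 92)*s - 9372 = -70*s - 9372 = -9372 - 70*s)
I(K(-2)) + f(-11, 58) = 99 + (-9372 - 70*(-11)) = 99 + (-9372 + 770) = 99 - 8602 = -8503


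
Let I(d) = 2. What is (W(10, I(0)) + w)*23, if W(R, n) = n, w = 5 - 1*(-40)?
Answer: 1081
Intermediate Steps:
w = 45 (w = 5 + 40 = 45)
(W(10, I(0)) + w)*23 = (2 + 45)*23 = 47*23 = 1081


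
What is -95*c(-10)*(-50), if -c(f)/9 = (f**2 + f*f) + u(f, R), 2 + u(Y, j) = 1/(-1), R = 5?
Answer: -8421750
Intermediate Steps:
u(Y, j) = -3 (u(Y, j) = -2 + 1/(-1) = -2 - 1 = -3)
c(f) = 27 - 18*f**2 (c(f) = -9*((f**2 + f*f) - 3) = -9*((f**2 + f**2) - 3) = -9*(2*f**2 - 3) = -9*(-3 + 2*f**2) = 27 - 18*f**2)
-95*c(-10)*(-50) = -95*(27 - 18*(-10)**2)*(-50) = -95*(27 - 18*100)*(-50) = -95*(27 - 1800)*(-50) = -95*(-1773)*(-50) = 168435*(-50) = -8421750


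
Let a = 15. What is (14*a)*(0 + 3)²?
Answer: 1890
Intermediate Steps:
(14*a)*(0 + 3)² = (14*15)*(0 + 3)² = 210*3² = 210*9 = 1890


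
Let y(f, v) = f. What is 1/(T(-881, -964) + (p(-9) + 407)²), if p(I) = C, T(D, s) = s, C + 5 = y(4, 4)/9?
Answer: 81/13040800 ≈ 6.2113e-6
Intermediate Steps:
C = -41/9 (C = -5 + 4/9 = -41/9 ≈ -4.5556)
p(I) = -41/9
1/(T(-881, -964) + (p(-9) + 407)²) = 1/(-964 + (-41/9 + 407)²) = 1/(-964 + (3622/9)²) = 1/(-964 + 13118884/81) = 1/(13040800/81) = 81/13040800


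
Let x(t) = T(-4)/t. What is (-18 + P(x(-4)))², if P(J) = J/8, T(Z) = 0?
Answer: 324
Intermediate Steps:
x(t) = 0 (x(t) = 0/t = 0)
P(J) = J/8 (P(J) = J*(⅛) = J/8)
(-18 + P(x(-4)))² = (-18 + (⅛)*0)² = (-18 + 0)² = (-18)² = 324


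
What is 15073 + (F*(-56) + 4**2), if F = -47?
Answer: 17721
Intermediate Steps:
15073 + (F*(-56) + 4**2) = 15073 + (-47*(-56) + 4**2) = 15073 + (2632 + 16) = 15073 + 2648 = 17721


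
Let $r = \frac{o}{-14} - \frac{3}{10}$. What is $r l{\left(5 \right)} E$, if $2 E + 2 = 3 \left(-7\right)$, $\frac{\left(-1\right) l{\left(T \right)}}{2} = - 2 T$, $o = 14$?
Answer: $299$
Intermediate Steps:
$r = - \frac{13}{10}$ ($r = \frac{14}{-14} - \frac{3}{10} = 14 \left(- \frac{1}{14}\right) - \frac{3}{10} = -1 - \frac{3}{10} = - \frac{13}{10} \approx -1.3$)
$l{\left(T \right)} = 4 T$ ($l{\left(T \right)} = - 2 \left(- 2 T\right) = 4 T$)
$E = - \frac{23}{2}$ ($E = -1 + \frac{3 \left(-7\right)}{2} = -1 + \frac{1}{2} \left(-21\right) = -1 - \frac{21}{2} = - \frac{23}{2} \approx -11.5$)
$r l{\left(5 \right)} E = - \frac{13 \cdot 4 \cdot 5}{10} \left(- \frac{23}{2}\right) = \left(- \frac{13}{10}\right) 20 \left(- \frac{23}{2}\right) = \left(-26\right) \left(- \frac{23}{2}\right) = 299$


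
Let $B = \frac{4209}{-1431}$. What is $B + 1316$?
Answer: $\frac{626329}{477} \approx 1313.1$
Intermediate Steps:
$B = - \frac{1403}{477}$ ($B = 4209 \left(- \frac{1}{1431}\right) = - \frac{1403}{477} \approx -2.9413$)
$B + 1316 = - \frac{1403}{477} + 1316 = \frac{626329}{477}$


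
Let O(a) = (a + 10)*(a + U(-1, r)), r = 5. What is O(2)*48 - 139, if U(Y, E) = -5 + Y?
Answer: -2443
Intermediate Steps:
O(a) = (-6 + a)*(10 + a) (O(a) = (a + 10)*(a + (-5 - 1)) = (10 + a)*(a - 6) = (10 + a)*(-6 + a) = (-6 + a)*(10 + a))
O(2)*48 - 139 = (-60 + 2² + 4*2)*48 - 139 = (-60 + 4 + 8)*48 - 139 = -48*48 - 139 = -2304 - 139 = -2443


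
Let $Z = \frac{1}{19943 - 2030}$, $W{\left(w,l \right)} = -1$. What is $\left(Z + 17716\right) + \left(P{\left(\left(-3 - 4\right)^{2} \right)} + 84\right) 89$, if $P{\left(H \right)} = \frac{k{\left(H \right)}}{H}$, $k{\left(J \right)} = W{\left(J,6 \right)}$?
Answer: $\frac{3158622328}{125391} \approx 25190.0$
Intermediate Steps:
$k{\left(J \right)} = -1$
$P{\left(H \right)} = - \frac{1}{H}$
$Z = \frac{1}{17913} \approx 5.5825 \cdot 10^{-5}$
$\left(Z + 17716\right) + \left(P{\left(\left(-3 - 4\right)^{2} \right)} + 84\right) 89 = \left(\frac{1}{17913} + 17716\right) + \left(- \frac{1}{\left(-3 - 4\right)^{2}} + 84\right) 89 = \frac{317346709}{17913} + \left(- \frac{1}{\left(-7\right)^{2}} + 84\right) 89 = \frac{317346709}{17913} + \left(- \frac{1}{49} + 84\right) 89 = \frac{317346709}{17913} + \frac{4115}{49} \cdot 89 = \frac{317346709}{17913} + \frac{366235}{49} = \frac{3158622328}{125391}$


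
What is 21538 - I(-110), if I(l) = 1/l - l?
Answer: 2357081/110 ≈ 21428.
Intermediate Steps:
21538 - I(-110) = 21538 - (1/(-110) - 1*(-110)) = 21538 - (-1/110 + 110) = 21538 - 1*12099/110 = 21538 - 12099/110 = 2357081/110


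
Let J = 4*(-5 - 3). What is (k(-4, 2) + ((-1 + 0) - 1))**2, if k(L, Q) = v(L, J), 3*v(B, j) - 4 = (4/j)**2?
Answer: 16129/36864 ≈ 0.43753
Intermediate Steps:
J = -32 (J = 4*(-8) = -32)
v(B, j) = 4/3 + 16/(3*j**2) (v(B, j) = 4/3 + (4/j)**2/3 = 4/3 + (16/j**2)/3 = 4/3 + 16/(3*j**2))
k(L, Q) = 257/192 (k(L, Q) = 4/3 + (16/3)/(-32)**2 = 4/3 + (16/3)*(1/1024) = 4/3 + 1/192 = 257/192)
(k(-4, 2) + ((-1 + 0) - 1))**2 = (257/192 + ((-1 + 0) - 1))**2 = (257/192 + (-1 - 1))**2 = (257/192 - 2)**2 = (-127/192)**2 = 16129/36864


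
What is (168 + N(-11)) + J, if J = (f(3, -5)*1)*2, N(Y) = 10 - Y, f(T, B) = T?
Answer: 195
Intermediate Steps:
J = 6 (J = (3*1)*2 = 3*2 = 6)
(168 + N(-11)) + J = (168 + (10 - 1*(-11))) + 6 = (168 + (10 + 11)) + 6 = (168 + 21) + 6 = 189 + 6 = 195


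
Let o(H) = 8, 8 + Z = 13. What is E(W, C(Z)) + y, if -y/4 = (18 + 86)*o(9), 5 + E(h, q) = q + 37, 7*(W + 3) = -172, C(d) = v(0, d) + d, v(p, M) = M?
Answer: -3286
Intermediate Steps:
Z = 5 (Z = -8 + 13 = 5)
C(d) = 2*d (C(d) = d + d = 2*d)
W = -193/7 (W = -3 + (⅐)*(-172) = -3 - 172/7 = -193/7 ≈ -27.571)
E(h, q) = 32 + q (E(h, q) = -5 + (q + 37) = -5 + (37 + q) = 32 + q)
y = -3328 (y = -4*(18 + 86)*8 = -416*8 = -4*832 = -3328)
E(W, C(Z)) + y = (32 + 2*5) - 3328 = (32 + 10) - 3328 = 42 - 3328 = -3286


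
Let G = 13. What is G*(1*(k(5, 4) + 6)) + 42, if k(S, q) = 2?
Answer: 146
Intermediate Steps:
G*(1*(k(5, 4) + 6)) + 42 = 13*(1*(2 + 6)) + 42 = 13*(1*8) + 42 = 13*8 + 42 = 104 + 42 = 146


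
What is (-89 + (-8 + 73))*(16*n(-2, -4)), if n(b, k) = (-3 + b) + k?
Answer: 3456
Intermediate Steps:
n(b, k) = -3 + b + k
(-89 + (-8 + 73))*(16*n(-2, -4)) = (-89 + (-8 + 73))*(16*(-3 - 2 - 4)) = (-89 + 65)*(16*(-9)) = -24*(-144) = 3456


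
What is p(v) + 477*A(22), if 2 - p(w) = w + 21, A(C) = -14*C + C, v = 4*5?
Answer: -136461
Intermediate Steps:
v = 20
A(C) = -13*C
p(w) = -19 - w (p(w) = 2 - (w + 21) = 2 - (21 + w) = 2 + (-21 - w) = -19 - w)
p(v) + 477*A(22) = (-19 - 1*20) + 477*(-13*22) = (-19 - 20) + 477*(-286) = -39 - 136422 = -136461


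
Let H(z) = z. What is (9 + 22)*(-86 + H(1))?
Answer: -2635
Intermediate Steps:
(9 + 22)*(-86 + H(1)) = (9 + 22)*(-86 + 1) = 31*(-85) = -2635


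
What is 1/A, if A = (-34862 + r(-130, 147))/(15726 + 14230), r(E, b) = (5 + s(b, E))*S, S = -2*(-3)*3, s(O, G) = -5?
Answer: -14978/17431 ≈ -0.85927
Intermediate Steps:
S = 18 (S = 6*3 = 18)
r(E, b) = 0 (r(E, b) = (5 - 5)*18 = 0*18 = 0)
A = -17431/14978 (A = (-34862 + 0)/(15726 + 14230) = -34862/29956 = -34862*1/29956 = -17431/14978 ≈ -1.1638)
1/A = 1/(-17431/14978) = -14978/17431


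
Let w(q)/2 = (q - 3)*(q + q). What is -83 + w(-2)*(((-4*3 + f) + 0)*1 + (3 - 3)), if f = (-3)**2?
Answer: -203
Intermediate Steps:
f = 9
w(q) = 4*q*(-3 + q) (w(q) = 2*((q - 3)*(q + q)) = 2*((-3 + q)*(2*q)) = 2*(2*q*(-3 + q)) = 4*q*(-3 + q))
-83 + w(-2)*(((-4*3 + f) + 0)*1 + (3 - 3)) = -83 + (4*(-2)*(-3 - 2))*(((-4*3 + 9) + 0)*1 + (3 - 3)) = -83 + (4*(-2)*(-5))*(((-12 + 9) + 0)*1 + 0) = -83 + 40*((-3 + 0)*1 + 0) = -83 + 40*(-3*1 + 0) = -83 + 40*(-3 + 0) = -83 + 40*(-3) = -83 - 120 = -203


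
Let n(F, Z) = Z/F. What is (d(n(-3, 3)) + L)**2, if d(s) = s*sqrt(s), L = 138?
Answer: (138 - I)**2 ≈ 19043.0 - 276.0*I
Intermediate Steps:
d(s) = s**(3/2)
(d(n(-3, 3)) + L)**2 = ((3/(-3))**(3/2) + 138)**2 = ((3*(-1/3))**(3/2) + 138)**2 = ((-1)**(3/2) + 138)**2 = (-I + 138)**2 = (138 - I)**2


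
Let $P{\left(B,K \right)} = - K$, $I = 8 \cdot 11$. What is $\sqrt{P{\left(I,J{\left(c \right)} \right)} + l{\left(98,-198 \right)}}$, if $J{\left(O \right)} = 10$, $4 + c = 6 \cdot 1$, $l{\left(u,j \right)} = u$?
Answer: $2 \sqrt{22} \approx 9.3808$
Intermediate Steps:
$c = 2$ ($c = -4 + 6 \cdot 1 = -4 + 6 = 2$)
$I = 88$
$\sqrt{P{\left(I,J{\left(c \right)} \right)} + l{\left(98,-198 \right)}} = \sqrt{\left(-1\right) 10 + 98} = \sqrt{-10 + 98} = \sqrt{88} = 2 \sqrt{22}$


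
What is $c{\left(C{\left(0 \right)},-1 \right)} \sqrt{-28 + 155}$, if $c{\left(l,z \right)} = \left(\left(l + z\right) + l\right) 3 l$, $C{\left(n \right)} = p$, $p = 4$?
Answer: $84 \sqrt{127} \approx 946.63$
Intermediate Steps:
$C{\left(n \right)} = 4$
$c{\left(l,z \right)} = l \left(3 z + 6 l\right)$ ($c{\left(l,z \right)} = \left(z + 2 l\right) 3 l = \left(3 z + 6 l\right) l = l \left(3 z + 6 l\right)$)
$c{\left(C{\left(0 \right)},-1 \right)} \sqrt{-28 + 155} = 3 \cdot 4 \left(-1 + 2 \cdot 4\right) \sqrt{-28 + 155} = 3 \cdot 4 \left(-1 + 8\right) \sqrt{127} = 3 \cdot 4 \cdot 7 \sqrt{127} = 84 \sqrt{127}$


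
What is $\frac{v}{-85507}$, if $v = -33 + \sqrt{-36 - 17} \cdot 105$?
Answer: $\frac{33}{85507} - \frac{105 i \sqrt{53}}{85507} \approx 0.00038593 - 0.0089398 i$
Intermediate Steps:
$v = -33 + 105 i \sqrt{53}$ ($v = -33 + \sqrt{-53} \cdot 105 = -33 + i \sqrt{53} \cdot 105 = -33 + 105 i \sqrt{53} \approx -33.0 + 764.41 i$)
$\frac{v}{-85507} = \frac{-33 + 105 i \sqrt{53}}{-85507} = \left(-33 + 105 i \sqrt{53}\right) \left(- \frac{1}{85507}\right) = \frac{33}{85507} - \frac{105 i \sqrt{53}}{85507}$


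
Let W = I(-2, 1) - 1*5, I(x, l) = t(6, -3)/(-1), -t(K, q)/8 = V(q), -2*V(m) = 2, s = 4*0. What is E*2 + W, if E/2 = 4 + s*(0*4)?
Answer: 3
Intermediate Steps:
s = 0
V(m) = -1 (V(m) = -1/2*2 = -1)
t(K, q) = 8 (t(K, q) = -8*(-1) = 8)
I(x, l) = -8 (I(x, l) = 8/(-1) = 8*(-1) = -8)
W = -13 (W = -8 - 1*5 = -8 - 5 = -13)
E = 8 (E = 2*(4 + 0*(0*4)) = 2*(4 + 0*0) = 2*(4 + 0) = 2*4 = 8)
E*2 + W = 8*2 - 13 = 16 - 13 = 3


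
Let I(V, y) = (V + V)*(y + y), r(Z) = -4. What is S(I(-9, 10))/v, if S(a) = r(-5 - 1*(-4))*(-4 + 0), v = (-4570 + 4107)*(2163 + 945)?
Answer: -4/359751 ≈ -1.1119e-5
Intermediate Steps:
I(V, y) = 4*V*y (I(V, y) = (2*V)*(2*y) = 4*V*y)
v = -1439004 (v = -463*3108 = -1439004)
S(a) = 16 (S(a) = -4*(-4 + 0) = -4*(-4) = 16)
S(I(-9, 10))/v = 16/(-1439004) = 16*(-1/1439004) = -4/359751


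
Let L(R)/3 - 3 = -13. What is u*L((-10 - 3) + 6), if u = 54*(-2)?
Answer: 3240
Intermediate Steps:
L(R) = -30 (L(R) = 9 + 3*(-13) = 9 - 39 = -30)
u = -108
u*L((-10 - 3) + 6) = -108*(-30) = 3240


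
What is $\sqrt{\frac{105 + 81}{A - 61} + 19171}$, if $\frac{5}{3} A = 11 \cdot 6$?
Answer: $\frac{\sqrt{219389269}}{107} \approx 138.43$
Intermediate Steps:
$A = \frac{198}{5}$ ($A = \frac{3 \cdot 11 \cdot 6}{5} = \frac{3}{5} \cdot 66 = \frac{198}{5} \approx 39.6$)
$\sqrt{\frac{105 + 81}{A - 61} + 19171} = \sqrt{\frac{105 + 81}{\frac{198}{5} - 61} + 19171} = \sqrt{\frac{186}{- \frac{107}{5}} + 19171} = \sqrt{186 \left(- \frac{5}{107}\right) + 19171} = \sqrt{- \frac{930}{107} + 19171} = \sqrt{\frac{2050367}{107}} = \frac{\sqrt{219389269}}{107}$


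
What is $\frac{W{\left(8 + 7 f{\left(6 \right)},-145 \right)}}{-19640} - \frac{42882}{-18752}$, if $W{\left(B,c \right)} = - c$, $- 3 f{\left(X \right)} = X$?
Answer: $\frac{10493543}{4603616} \approx 2.2794$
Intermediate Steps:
$f{\left(X \right)} = - \frac{X}{3}$
$\frac{W{\left(8 + 7 f{\left(6 \right)},-145 \right)}}{-19640} - \frac{42882}{-18752} = \frac{\left(-1\right) \left(-145\right)}{-19640} - \frac{42882}{-18752} = 145 \left(- \frac{1}{19640}\right) - - \frac{21441}{9376} = - \frac{29}{3928} + \frac{21441}{9376} = \frac{10493543}{4603616}$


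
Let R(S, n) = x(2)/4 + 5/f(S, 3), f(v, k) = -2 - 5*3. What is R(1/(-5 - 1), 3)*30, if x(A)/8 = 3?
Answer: 2910/17 ≈ 171.18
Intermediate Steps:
x(A) = 24 (x(A) = 8*3 = 24)
f(v, k) = -17 (f(v, k) = -2 - 15 = -17)
R(S, n) = 97/17 (R(S, n) = 24/4 + 5/(-17) = 24*(¼) + 5*(-1/17) = 6 - 5/17 = 97/17)
R(1/(-5 - 1), 3)*30 = (97/17)*30 = 2910/17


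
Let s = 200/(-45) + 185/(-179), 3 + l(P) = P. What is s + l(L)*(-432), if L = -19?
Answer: 15302119/1611 ≈ 9498.5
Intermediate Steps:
l(P) = -3 + P
s = -8825/1611 (s = 200*(-1/45) + 185*(-1/179) = -40/9 - 185/179 = -8825/1611 ≈ -5.4780)
s + l(L)*(-432) = -8825/1611 + (-3 - 19)*(-432) = -8825/1611 - 22*(-432) = -8825/1611 + 9504 = 15302119/1611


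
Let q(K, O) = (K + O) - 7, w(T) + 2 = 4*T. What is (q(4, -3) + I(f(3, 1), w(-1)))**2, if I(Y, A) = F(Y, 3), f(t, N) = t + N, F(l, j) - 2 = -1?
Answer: 25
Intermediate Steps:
F(l, j) = 1 (F(l, j) = 2 - 1 = 1)
w(T) = -2 + 4*T
f(t, N) = N + t
q(K, O) = -7 + K + O
I(Y, A) = 1
(q(4, -3) + I(f(3, 1), w(-1)))**2 = ((-7 + 4 - 3) + 1)**2 = (-6 + 1)**2 = (-5)**2 = 25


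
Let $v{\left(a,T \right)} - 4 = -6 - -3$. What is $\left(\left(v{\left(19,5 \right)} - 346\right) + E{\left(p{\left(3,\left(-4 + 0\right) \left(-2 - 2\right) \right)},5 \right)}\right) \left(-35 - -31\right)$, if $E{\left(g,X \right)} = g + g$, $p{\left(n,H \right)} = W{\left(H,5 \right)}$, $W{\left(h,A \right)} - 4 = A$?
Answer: $1308$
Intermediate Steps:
$W{\left(h,A \right)} = 4 + A$
$v{\left(a,T \right)} = 1$ ($v{\left(a,T \right)} = 4 - 3 = 1$)
$p{\left(n,H \right)} = 9$ ($p{\left(n,H \right)} = 4 + 5 = 9$)
$E{\left(g,X \right)} = 2 g$
$\left(\left(v{\left(19,5 \right)} - 346\right) + E{\left(p{\left(3,\left(-4 + 0\right) \left(-2 - 2\right) \right)},5 \right)}\right) \left(-35 - -31\right) = \left(\left(1 - 346\right) + 2 \cdot 9\right) \left(-35 - -31\right) = \left(-345 + 18\right) \left(-35 + 31\right) = \left(-327\right) \left(-4\right) = 1308$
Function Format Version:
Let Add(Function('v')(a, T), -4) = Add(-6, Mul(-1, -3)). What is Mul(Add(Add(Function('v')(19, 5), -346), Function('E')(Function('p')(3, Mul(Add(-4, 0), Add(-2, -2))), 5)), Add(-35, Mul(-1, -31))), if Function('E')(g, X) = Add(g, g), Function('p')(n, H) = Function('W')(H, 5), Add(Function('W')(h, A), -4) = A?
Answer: 1308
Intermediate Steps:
Function('W')(h, A) = Add(4, A)
Function('v')(a, T) = 1 (Function('v')(a, T) = Add(4, Add(-6, Mul(-1, -3))) = Add(4, Add(-6, 3)) = Add(4, -3) = 1)
Function('p')(n, H) = 9 (Function('p')(n, H) = Add(4, 5) = 9)
Function('E')(g, X) = Mul(2, g)
Mul(Add(Add(Function('v')(19, 5), -346), Function('E')(Function('p')(3, Mul(Add(-4, 0), Add(-2, -2))), 5)), Add(-35, Mul(-1, -31))) = Mul(Add(Add(1, -346), Mul(2, 9)), Add(-35, Mul(-1, -31))) = Mul(Add(-345, 18), Add(-35, 31)) = Mul(-327, -4) = 1308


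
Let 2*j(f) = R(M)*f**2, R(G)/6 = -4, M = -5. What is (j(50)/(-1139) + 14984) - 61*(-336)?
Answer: 40441720/1139 ≈ 35506.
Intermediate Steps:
R(G) = -24 (R(G) = 6*(-4) = -24)
j(f) = -12*f**2 (j(f) = (-24*f**2)/2 = -12*f**2)
(j(50)/(-1139) + 14984) - 61*(-336) = (-12*50**2/(-1139) + 14984) - 61*(-336) = (-12*2500*(-1/1139) + 14984) + 20496 = (-30000*(-1/1139) + 14984) + 20496 = (30000/1139 + 14984) + 20496 = 17096776/1139 + 20496 = 40441720/1139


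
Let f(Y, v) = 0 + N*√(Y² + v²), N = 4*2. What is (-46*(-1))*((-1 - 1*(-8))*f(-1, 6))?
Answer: 2576*√37 ≈ 15669.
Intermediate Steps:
N = 8
f(Y, v) = 8*√(Y² + v²) (f(Y, v) = 0 + 8*√(Y² + v²) = 8*√(Y² + v²))
(-46*(-1))*((-1 - 1*(-8))*f(-1, 6)) = (-46*(-1))*((-1 - 1*(-8))*(8*√((-1)² + 6²))) = 46*((-1 + 8)*(8*√(1 + 36))) = 46*(7*(8*√37)) = 46*(56*√37) = 2576*√37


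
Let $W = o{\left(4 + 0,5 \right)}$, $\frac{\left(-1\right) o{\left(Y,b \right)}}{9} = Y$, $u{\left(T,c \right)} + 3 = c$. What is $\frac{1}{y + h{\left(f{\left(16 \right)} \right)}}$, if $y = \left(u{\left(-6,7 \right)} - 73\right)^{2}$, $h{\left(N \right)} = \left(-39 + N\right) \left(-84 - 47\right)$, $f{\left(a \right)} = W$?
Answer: $\frac{1}{14586} \approx 6.8559 \cdot 10^{-5}$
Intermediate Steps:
$u{\left(T,c \right)} = -3 + c$
$o{\left(Y,b \right)} = - 9 Y$
$W = -36$ ($W = - 9 \left(4 + 0\right) = \left(-9\right) 4 = -36$)
$f{\left(a \right)} = -36$
$h{\left(N \right)} = 5109 - 131 N$ ($h{\left(N \right)} = \left(-39 + N\right) \left(-131\right) = 5109 - 131 N$)
$y = 4761$ ($y = \left(\left(-3 + 7\right) - 73\right)^{2} = \left(4 - 73\right)^{2} = \left(-69\right)^{2} = 4761$)
$\frac{1}{y + h{\left(f{\left(16 \right)} \right)}} = \frac{1}{4761 + \left(5109 - -4716\right)} = \frac{1}{4761 + \left(5109 + 4716\right)} = \frac{1}{4761 + 9825} = \frac{1}{14586}$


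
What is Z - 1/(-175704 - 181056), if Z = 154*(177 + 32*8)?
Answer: 23789470321/356760 ≈ 66682.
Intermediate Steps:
Z = 66682 (Z = 154*(177 + 256) = 154*433 = 66682)
Z - 1/(-175704 - 181056) = 66682 - 1/(-175704 - 181056) = 66682 - 1/(-356760) = 66682 - 1*(-1/356760) = 66682 + 1/356760 = 23789470321/356760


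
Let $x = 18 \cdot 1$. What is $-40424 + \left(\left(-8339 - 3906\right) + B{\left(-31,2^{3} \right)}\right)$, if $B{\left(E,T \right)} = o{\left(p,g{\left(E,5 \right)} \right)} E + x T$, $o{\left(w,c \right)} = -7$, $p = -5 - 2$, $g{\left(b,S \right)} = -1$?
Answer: $-52308$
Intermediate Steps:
$p = -7$ ($p = -5 - 2 = -7$)
$x = 18$
$B{\left(E,T \right)} = - 7 E + 18 T$
$-40424 + \left(\left(-8339 - 3906\right) + B{\left(-31,2^{3} \right)}\right) = -40424 + \left(\left(-8339 - 3906\right) + \left(\left(-7\right) \left(-31\right) + 18 \cdot 2^{3}\right)\right) = -40424 + \left(-12245 + \left(217 + 18 \cdot 8\right)\right) = -40424 + \left(-12245 + \left(217 + 144\right)\right) = -40424 + \left(-12245 + 361\right) = -40424 - 11884 = -52308$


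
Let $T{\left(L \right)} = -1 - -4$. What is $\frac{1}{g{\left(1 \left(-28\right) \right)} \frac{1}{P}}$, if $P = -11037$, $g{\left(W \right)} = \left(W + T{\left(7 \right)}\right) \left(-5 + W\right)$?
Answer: $- \frac{3679}{275} \approx -13.378$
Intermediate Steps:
$T{\left(L \right)} = 3$ ($T{\left(L \right)} = -1 + 4 = 3$)
$g{\left(W \right)} = \left(-5 + W\right) \left(3 + W\right)$ ($g{\left(W \right)} = \left(W + 3\right) \left(-5 + W\right) = \left(3 + W\right) \left(-5 + W\right) = \left(-5 + W\right) \left(3 + W\right)$)
$\frac{1}{g{\left(1 \left(-28\right) \right)} \frac{1}{P}} = \frac{1}{\left(-15 + \left(1 \left(-28\right)\right)^{2} - 2 \cdot 1 \left(-28\right)\right) \frac{1}{-11037}} = \frac{1}{\left(-15 + \left(-28\right)^{2} - -56\right) \left(- \frac{1}{11037}\right)} = \frac{1}{\left(-15 + 784 + 56\right) \left(- \frac{1}{11037}\right)} = \frac{1}{825 \left(- \frac{1}{11037}\right)} = \frac{1}{- \frac{275}{3679}} = - \frac{3679}{275}$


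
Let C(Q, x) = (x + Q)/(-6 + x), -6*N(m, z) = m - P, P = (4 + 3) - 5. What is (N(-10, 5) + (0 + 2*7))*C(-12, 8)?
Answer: -32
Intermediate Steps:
P = 2 (P = 7 - 5 = 2)
N(m, z) = ⅓ - m/6 (N(m, z) = -(m - 1*2)/6 = -(m - 2)/6 = -(-2 + m)/6 = ⅓ - m/6)
C(Q, x) = (Q + x)/(-6 + x)
(N(-10, 5) + (0 + 2*7))*C(-12, 8) = ((⅓ - ⅙*(-10)) + (0 + 2*7))*((-12 + 8)/(-6 + 8)) = ((⅓ + 5/3) + (0 + 14))*(-4/2) = (2 + 14)*((½)*(-4)) = 16*(-2) = -32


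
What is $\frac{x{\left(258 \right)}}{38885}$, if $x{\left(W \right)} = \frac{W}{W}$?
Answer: $\frac{1}{38885} \approx 2.5717 \cdot 10^{-5}$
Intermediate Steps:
$x{\left(W \right)} = 1$
$\frac{x{\left(258 \right)}}{38885} = 1 \cdot \frac{1}{38885} = \frac{1}{38885}$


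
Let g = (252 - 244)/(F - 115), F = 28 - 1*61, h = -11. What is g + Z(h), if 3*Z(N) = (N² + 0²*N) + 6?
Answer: 4693/111 ≈ 42.279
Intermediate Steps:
F = -33 (F = 28 - 61 = -33)
Z(N) = 2 + N²/3 (Z(N) = ((N² + 0²*N) + 6)/3 = ((N² + 0*N) + 6)/3 = ((N² + 0) + 6)/3 = (N² + 6)/3 = (6 + N²)/3 = 2 + N²/3)
g = -2/37 (g = (252 - 244)/(-33 - 115) = 8/(-148) = 8*(-1/148) = -2/37 ≈ -0.054054)
g + Z(h) = -2/37 + (2 + (⅓)*(-11)²) = -2/37 + (2 + (⅓)*121) = -2/37 + (2 + 121/3) = -2/37 + 127/3 = 4693/111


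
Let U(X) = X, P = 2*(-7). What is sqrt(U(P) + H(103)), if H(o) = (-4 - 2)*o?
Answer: 2*I*sqrt(158) ≈ 25.14*I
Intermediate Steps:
H(o) = -6*o
P = -14
sqrt(U(P) + H(103)) = sqrt(-14 - 6*103) = sqrt(-14 - 618) = sqrt(-632) = 2*I*sqrt(158)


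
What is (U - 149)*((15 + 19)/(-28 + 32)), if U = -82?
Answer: -3927/2 ≈ -1963.5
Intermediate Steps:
(U - 149)*((15 + 19)/(-28 + 32)) = (-82 - 149)*((15 + 19)/(-28 + 32)) = -7854/4 = -231*17/2 = -3927/2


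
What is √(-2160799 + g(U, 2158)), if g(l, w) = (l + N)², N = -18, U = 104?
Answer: 21*I*√4883 ≈ 1467.4*I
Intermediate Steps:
g(l, w) = (-18 + l)² (g(l, w) = (l - 18)² = (-18 + l)²)
√(-2160799 + g(U, 2158)) = √(-2160799 + (-18 + 104)²) = √(-2160799 + 86²) = √(-2160799 + 7396) = √(-2153403) = 21*I*√4883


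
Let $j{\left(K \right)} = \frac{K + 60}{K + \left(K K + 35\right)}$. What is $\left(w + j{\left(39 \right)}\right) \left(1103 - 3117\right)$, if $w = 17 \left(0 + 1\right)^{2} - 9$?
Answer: $- \frac{2354366}{145} \approx -16237.0$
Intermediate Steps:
$j{\left(K \right)} = \frac{60 + K}{35 + K + K^{2}}$ ($j{\left(K \right)} = \frac{60 + K}{K + \left(K^{2} + 35\right)} = \frac{60 + K}{K + \left(35 + K^{2}\right)} = \frac{60 + K}{35 + K + K^{2}}$)
$w = 8$ ($w = 17 \cdot 1^{2} - 9 = 17 \cdot 1 - 9 = 17 - 9 = 8$)
$\left(w + j{\left(39 \right)}\right) \left(1103 - 3117\right) = \left(8 + \frac{60 + 39}{35 + 39 + 39^{2}}\right) \left(1103 - 3117\right) = \left(8 + \frac{1}{35 + 39 + 1521} \cdot 99\right) \left(-2014\right) = \left(8 + \frac{1}{1595} \cdot 99\right) \left(-2014\right) = \left(8 + \frac{9}{145}\right) \left(-2014\right) = \frac{1169}{145} \left(-2014\right) = - \frac{2354366}{145}$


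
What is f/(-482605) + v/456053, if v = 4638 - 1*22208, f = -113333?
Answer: 43206484799/220093458065 ≈ 0.19631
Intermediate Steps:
v = -17570 (v = 4638 - 22208 = -17570)
f/(-482605) + v/456053 = -113333/(-482605) - 17570/456053 = -113333*(-1/482605) - 17570*1/456053 = 113333/482605 - 17570/456053 = 43206484799/220093458065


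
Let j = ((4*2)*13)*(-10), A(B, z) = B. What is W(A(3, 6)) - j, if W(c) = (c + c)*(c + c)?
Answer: 1076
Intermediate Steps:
W(c) = 4*c**2 (W(c) = (2*c)*(2*c) = 4*c**2)
j = -1040 (j = (8*13)*(-10) = 104*(-10) = -1040)
W(A(3, 6)) - j = 4*3**2 - 1*(-1040) = 4*9 + 1040 = 36 + 1040 = 1076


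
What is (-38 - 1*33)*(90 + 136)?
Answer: -16046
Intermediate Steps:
(-38 - 1*33)*(90 + 136) = (-38 - 33)*226 = -71*226 = -16046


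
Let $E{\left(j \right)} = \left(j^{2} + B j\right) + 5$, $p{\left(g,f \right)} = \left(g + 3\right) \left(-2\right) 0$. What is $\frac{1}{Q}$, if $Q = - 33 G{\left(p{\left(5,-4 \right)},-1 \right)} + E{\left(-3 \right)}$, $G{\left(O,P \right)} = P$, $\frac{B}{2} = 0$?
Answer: $\frac{1}{47} \approx 0.021277$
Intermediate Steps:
$B = 0$ ($B = 2 \cdot 0 = 0$)
$p{\left(g,f \right)} = 0$ ($p{\left(g,f \right)} = \left(3 + g\right) \left(-2\right) 0 = \left(-6 - 2 g\right) 0 = 0$)
$E{\left(j \right)} = 5 + j^{2}$ ($E{\left(j \right)} = \left(j^{2} + 0 j\right) + 5 = \left(j^{2} + 0\right) + 5 = j^{2} + 5 = 5 + j^{2}$)
$Q = 47$ ($Q = \left(-33\right) \left(-1\right) + \left(5 + \left(-3\right)^{2}\right) = 33 + \left(5 + 9\right) = 33 + 14 = 47$)
$\frac{1}{Q} = \frac{1}{47}$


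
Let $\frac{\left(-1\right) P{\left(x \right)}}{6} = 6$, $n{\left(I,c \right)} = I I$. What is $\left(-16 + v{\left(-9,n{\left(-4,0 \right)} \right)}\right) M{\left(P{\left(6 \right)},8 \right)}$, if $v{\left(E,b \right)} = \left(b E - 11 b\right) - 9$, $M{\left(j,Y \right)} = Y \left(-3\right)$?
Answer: $8280$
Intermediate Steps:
$n{\left(I,c \right)} = I^{2}$
$P{\left(x \right)} = -36$ ($P{\left(x \right)} = \left(-6\right) 6 = -36$)
$M{\left(j,Y \right)} = - 3 Y$
$v{\left(E,b \right)} = -9 - 11 b + E b$ ($v{\left(E,b \right)} = \left(E b - 11 b\right) - 9 = \left(- 11 b + E b\right) - 9 = -9 - 11 b + E b$)
$\left(-16 + v{\left(-9,n{\left(-4,0 \right)} \right)}\right) M{\left(P{\left(6 \right)},8 \right)} = \left(-16 - \left(9 + 320\right)\right) \left(\left(-3\right) 8\right) = \left(-16 - 329\right) \left(-24\right) = \left(-345\right) \left(-24\right) = 8280$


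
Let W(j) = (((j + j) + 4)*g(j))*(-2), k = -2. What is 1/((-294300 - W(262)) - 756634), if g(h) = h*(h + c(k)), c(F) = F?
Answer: 1/70883786 ≈ 1.4108e-8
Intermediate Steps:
g(h) = h*(-2 + h) (g(h) = h*(h - 2) = h*(-2 + h))
W(j) = -2*j*(-2 + j)*(4 + 2*j) (W(j) = (((j + j) + 4)*(j*(-2 + j)))*(-2) = ((2*j + 4)*(j*(-2 + j)))*(-2) = ((4 + 2*j)*(j*(-2 + j)))*(-2) = (j*(-2 + j)*(4 + 2*j))*(-2) = -2*j*(-2 + j)*(4 + 2*j))
1/((-294300 - W(262)) - 756634) = 1/((-294300 - 4*262*(4 - 1*262²)) - 756634) = 1/((-294300 - 4*262*(4 - 1*68644)) - 756634) = 1/((-294300 - 4*262*(4 - 68644)) - 756634) = 1/((-294300 - 4*262*(-68640)) - 756634) = 1/((-294300 - 1*(-71934720)) - 756634) = 1/((-294300 + 71934720) - 756634) = 1/(71640420 - 756634) = 1/70883786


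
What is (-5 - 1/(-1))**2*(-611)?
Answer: -9776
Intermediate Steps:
(-5 - 1/(-1))**2*(-611) = (-5 - 1*(-1))**2*(-611) = (-5 + 1)**2*(-611) = (-4)**2*(-611) = 16*(-611) = -9776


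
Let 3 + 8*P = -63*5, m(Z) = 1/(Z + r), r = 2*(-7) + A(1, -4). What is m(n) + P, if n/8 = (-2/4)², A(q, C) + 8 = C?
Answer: -955/24 ≈ -39.792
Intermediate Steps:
A(q, C) = -8 + C
n = 2 (n = 8*(-2/4)² = 8*(-2*¼)² = 8*(-½)² = 8*(¼) = 2)
r = -26 (r = 2*(-7) + (-8 - 4) = -14 - 12 = -26)
m(Z) = 1/(-26 + Z) (m(Z) = 1/(Z - 26) = 1/(-26 + Z))
P = -159/4 (P = -3/8 + (-63*5)/8 = -3/8 + (⅛)*(-315) = -3/8 - 315/8 = -159/4 ≈ -39.750)
m(n) + P = 1/(-26 + 2) - 159/4 = 1/(-24) - 159/4 = -1/24 - 159/4 = -955/24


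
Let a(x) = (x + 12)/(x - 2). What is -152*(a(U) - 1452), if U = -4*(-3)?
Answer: 1101696/5 ≈ 2.2034e+5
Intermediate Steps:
U = 12
a(x) = (12 + x)/(-2 + x)
-152*(a(U) - 1452) = -152*((12 + 12)/(-2 + 12) - 1452) = -152*(24/10 - 1452) = -152*((⅒)*24 - 1452) = -152*(12/5 - 1452) = -152*(-7248/5) = 1101696/5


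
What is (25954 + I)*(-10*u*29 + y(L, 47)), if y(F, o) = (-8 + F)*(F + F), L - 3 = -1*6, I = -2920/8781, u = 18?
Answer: -391530746572/2927 ≈ -1.3377e+8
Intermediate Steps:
I = -2920/8781 (I = -2920*1/8781 = -2920/8781 ≈ -0.33254)
L = -3 (L = 3 - 1*6 = 3 - 6 = -3)
y(F, o) = 2*F*(-8 + F) (y(F, o) = (-8 + F)*(2*F) = 2*F*(-8 + F))
(25954 + I)*(-10*u*29 + y(L, 47)) = (25954 - 2920/8781)*(-10*18*29 + 2*(-3)*(-8 - 3)) = 227899154*(-180*29 + 2*(-3)*(-11))/8781 = 227899154*(-5220 + 66)/8781 = (227899154/8781)*(-5154) = -391530746572/2927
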